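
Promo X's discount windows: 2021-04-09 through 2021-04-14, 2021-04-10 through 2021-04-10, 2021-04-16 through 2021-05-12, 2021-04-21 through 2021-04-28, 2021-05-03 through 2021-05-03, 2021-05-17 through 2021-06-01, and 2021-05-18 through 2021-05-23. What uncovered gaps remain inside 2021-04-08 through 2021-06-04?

The merged coverage is 2021-04-09 through 2021-04-14, 2021-04-16 through 2021-05-12, 2021-05-17 through 2021-06-01.
Uncovered inside 2021-04-08 through 2021-06-04: 2021-04-08 through 2021-04-08, 2021-04-15 through 2021-04-15, 2021-05-13 through 2021-05-16, 2021-06-02 through 2021-06-04.

2021-04-08 through 2021-04-08, 2021-04-15 through 2021-04-15, 2021-05-13 through 2021-05-16, 2021-06-02 through 2021-06-04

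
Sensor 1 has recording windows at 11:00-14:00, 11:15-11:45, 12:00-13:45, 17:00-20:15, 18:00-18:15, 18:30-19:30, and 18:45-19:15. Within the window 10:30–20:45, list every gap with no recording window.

After merging, the occupied span is 11:00–14:00, 17:00–20:15.
Gaps within 10:30–20:45: 10:30–11:00, 14:00–17:00, 20:15–20:45.

10:30–11:00, 14:00–17:00, 20:15–20:45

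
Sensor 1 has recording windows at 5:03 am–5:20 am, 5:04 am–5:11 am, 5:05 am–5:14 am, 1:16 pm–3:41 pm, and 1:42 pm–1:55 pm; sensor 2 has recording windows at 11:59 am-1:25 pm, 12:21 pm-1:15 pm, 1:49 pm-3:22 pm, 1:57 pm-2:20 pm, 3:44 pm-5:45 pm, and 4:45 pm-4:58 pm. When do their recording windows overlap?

A, merged: 5:03 am–5:20 am, 1:16 pm–3:41 pm.
B, merged: 11:59 am–1:25 pm, 1:49 pm–3:22 pm, 3:44 pm–5:45 pm.
5:03 am–5:20 am meets no B interval.
1:16 pm–3:41 pm ∩ B → 1:16 pm–1:25 pm, 1:49 pm–3:22 pm.

1:16 pm–1:25 pm, 1:49 pm–3:22 pm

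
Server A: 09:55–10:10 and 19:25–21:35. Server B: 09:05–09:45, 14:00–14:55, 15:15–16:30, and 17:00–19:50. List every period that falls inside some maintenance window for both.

09:55-10:10 falls entirely outside B.
19:25-21:35 overlaps B on 19:25-19:50.

19:25-19:50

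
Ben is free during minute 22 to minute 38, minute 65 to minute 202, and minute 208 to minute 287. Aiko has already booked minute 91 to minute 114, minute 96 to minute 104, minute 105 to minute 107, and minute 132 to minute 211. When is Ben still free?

Second set merges to minute 91 to minute 114, minute 132 to minute 211.
minute 22 to minute 38: nothing removed.
minute 65 to minute 202 \ B = minute 65 to minute 91, minute 114 to minute 132.
minute 208 to minute 287 \ B = minute 211 to minute 287.

minute 22 to minute 38, minute 65 to minute 91, minute 114 to minute 132, minute 211 to minute 287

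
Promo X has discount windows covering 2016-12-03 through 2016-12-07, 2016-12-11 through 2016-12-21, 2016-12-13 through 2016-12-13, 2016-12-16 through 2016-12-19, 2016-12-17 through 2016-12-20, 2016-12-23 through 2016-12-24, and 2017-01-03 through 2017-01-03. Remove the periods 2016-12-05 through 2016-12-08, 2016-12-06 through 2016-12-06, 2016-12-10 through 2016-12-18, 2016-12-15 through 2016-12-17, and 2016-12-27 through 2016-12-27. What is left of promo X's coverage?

2016-12-03 through 2016-12-04, 2016-12-19 through 2016-12-21, 2016-12-23 through 2016-12-24, 2017-01-03 through 2017-01-03

A, merged: 2016-12-03 through 2016-12-07, 2016-12-11 through 2016-12-21, 2016-12-23 through 2016-12-24, 2017-01-03 through 2017-01-03.
B, merged: 2016-12-05 through 2016-12-08, 2016-12-10 through 2016-12-18, 2016-12-27 through 2016-12-27.
2016-12-03 through 2016-12-07 \ B = 2016-12-03 through 2016-12-04.
2016-12-11 through 2016-12-21 \ B = 2016-12-19 through 2016-12-21.
2016-12-23 through 2016-12-24: nothing removed.
2017-01-03 through 2017-01-03: nothing removed.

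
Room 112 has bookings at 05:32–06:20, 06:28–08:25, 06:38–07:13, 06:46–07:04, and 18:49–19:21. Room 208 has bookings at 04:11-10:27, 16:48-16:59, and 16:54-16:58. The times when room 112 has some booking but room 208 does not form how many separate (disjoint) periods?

Merge the first list: 05:32–06:20, 06:28–08:25, 18:49–19:21.
Merge the second list: 04:11–10:27, 16:48–16:59.
A \ B = 18:49–19:21.
That is 1 disjoint piece.

1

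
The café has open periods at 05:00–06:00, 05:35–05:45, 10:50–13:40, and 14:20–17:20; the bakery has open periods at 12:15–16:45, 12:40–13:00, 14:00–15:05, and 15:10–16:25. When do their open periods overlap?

A, merged: 05:00–06:00, 10:50–13:40, 14:20–17:20.
B, merged: 12:15–16:45.
05:00–06:00: no overlap with the second set.
10:50–13:40 meets the second set on 12:15–13:40.
14:20–17:20 meets the second set on 14:20–16:45.

12:15–13:40, 14:20–16:45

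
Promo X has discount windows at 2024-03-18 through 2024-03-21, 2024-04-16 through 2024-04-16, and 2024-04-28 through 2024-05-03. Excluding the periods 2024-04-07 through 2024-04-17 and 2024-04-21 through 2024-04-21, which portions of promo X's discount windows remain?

2024-03-18 through 2024-03-21, 2024-04-28 through 2024-05-03

2024-03-18 through 2024-03-21: no B overlap → unchanged.
2024-04-16 through 2024-04-16: fully covered by B → removed.
2024-04-28 through 2024-05-03: no B overlap → unchanged.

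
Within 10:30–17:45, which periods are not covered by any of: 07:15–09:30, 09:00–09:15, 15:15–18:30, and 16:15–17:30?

Covered (merged): 07:15-09:30, 15:15-18:30.
Complement within 10:30-17:45: 10:30-15:15.

10:30-15:15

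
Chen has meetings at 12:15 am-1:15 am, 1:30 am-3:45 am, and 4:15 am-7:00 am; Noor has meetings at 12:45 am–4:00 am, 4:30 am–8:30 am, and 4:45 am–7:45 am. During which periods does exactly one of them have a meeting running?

12:15 am-12:45 am, 1:15 am-1:30 am, 3:45 am-4:00 am, 4:15 am-4:30 am, 7:00 am-8:30 am

B, merged: 12:45 am-4:00 am, 4:30 am-8:30 am.
A but not B: 12:15 am-12:45 am, 4:15 am-4:30 am.
B but not A: 1:15 am-1:30 am, 3:45 am-4:00 am, 7:00 am-8:30 am.
Combining gives A △ B.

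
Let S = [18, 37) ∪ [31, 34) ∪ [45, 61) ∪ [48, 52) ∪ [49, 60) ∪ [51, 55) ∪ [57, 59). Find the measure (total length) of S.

35

Merged: [18, 37), [45, 61).
Lengths: 19 + 16 = 35.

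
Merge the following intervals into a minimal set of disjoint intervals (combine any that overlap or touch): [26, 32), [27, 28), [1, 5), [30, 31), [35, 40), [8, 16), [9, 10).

[1, 5) ∪ [8, 16) ∪ [26, 32) ∪ [35, 40)

Sort by start: [1, 5), [8, 16), [9, 10), [26, 32), [27, 28), [30, 31), [35, 40).
[8, 16) is disjoint → start new block.
[9, 10) overlaps/touches [8, 16) → extend to [8, 16).
[26, 32) is disjoint → start new block.
[27, 28) overlaps/touches [26, 32) → extend to [26, 32).
[30, 31) overlaps/touches [26, 32) → extend to [26, 32).
[35, 40) is disjoint → start new block.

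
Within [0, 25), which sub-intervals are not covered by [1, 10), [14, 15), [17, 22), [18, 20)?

[0, 1) ∪ [10, 14) ∪ [15, 17) ∪ [22, 25)

Covered (merged): [1, 10), [14, 15), [17, 22).
Gaps within [0, 25): [0, 1), [10, 14), [15, 17), [22, 25).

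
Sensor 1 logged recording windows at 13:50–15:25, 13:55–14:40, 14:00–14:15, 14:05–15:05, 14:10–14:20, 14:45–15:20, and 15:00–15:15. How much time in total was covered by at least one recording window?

Merged: 13:50–15:25.
Length: 1 h 35 min.

1 h 35 min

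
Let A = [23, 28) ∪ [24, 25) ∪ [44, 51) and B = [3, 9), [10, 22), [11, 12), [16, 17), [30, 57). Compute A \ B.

[23, 28)

Merge the first list: [23, 28), [44, 51).
Merge the second list: [3, 9), [10, 22), [30, 57).
[23, 28): no B overlap → unchanged.
[44, 51): fully covered by B → removed.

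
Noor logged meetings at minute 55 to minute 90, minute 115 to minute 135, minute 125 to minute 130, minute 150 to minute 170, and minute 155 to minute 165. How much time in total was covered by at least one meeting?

75 minutes

Merged: minute 55 to minute 90, minute 115 to minute 135, minute 150 to minute 170.
Lengths: 35 minutes + 20 minutes + 20 minutes = 75 minutes.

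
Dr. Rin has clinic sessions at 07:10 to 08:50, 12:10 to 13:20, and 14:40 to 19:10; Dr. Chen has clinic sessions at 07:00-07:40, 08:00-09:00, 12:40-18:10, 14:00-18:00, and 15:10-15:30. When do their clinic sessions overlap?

07:10–07:40, 08:00–08:50, 12:40–13:20, 14:40–18:10

Second set merges to 07:00–07:40, 08:00–09:00, 12:40–18:10.
07:10–08:50 ∩ B → 07:10–07:40, 08:00–08:50.
12:10–13:20 ∩ B → 12:40–13:20.
14:40–19:10 ∩ B → 14:40–18:10.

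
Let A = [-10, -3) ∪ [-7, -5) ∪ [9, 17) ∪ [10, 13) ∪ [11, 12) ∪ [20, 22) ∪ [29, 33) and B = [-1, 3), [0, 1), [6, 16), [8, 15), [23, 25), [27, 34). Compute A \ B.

First set merges to [-10, -3), [9, 17), [20, 22), [29, 33).
Second set merges to [-1, 3), [6, 16), [23, 25), [27, 34).
[-10, -3): nothing removed.
[9, 17) \ B = [16, 17).
[20, 22): nothing removed.
[29, 33): entirely removed.

[-10, -3) ∪ [16, 17) ∪ [20, 22)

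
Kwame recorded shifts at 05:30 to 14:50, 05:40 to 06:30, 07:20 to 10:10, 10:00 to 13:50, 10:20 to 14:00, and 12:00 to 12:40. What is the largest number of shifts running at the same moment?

4

Sweep endpoints in order; track running count of active intervals.
Peak of 4 reached at 12:00.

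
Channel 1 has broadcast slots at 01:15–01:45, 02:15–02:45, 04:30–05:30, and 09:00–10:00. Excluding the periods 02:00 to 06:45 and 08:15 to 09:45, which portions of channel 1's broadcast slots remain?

01:15–01:45, 09:45–10:00

01:15–01:45: no B overlap → unchanged.
02:15–02:45: fully covered by B → removed.
04:30–05:30: fully covered by B → removed.
09:00–10:00 minus B → 09:45–10:00.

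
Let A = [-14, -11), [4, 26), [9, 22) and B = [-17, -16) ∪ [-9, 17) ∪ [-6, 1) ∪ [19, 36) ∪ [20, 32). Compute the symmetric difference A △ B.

First set merges to [-14, -11), [4, 26).
Second set merges to [-17, -16), [-9, 17), [19, 36).
A \ B = [-14, -11), [17, 19).
B \ A = [-17, -16), [-9, 4), [26, 36).
Union of the two gives the symmetric difference.

[-17, -16) ∪ [-14, -11) ∪ [-9, 4) ∪ [17, 19) ∪ [26, 36)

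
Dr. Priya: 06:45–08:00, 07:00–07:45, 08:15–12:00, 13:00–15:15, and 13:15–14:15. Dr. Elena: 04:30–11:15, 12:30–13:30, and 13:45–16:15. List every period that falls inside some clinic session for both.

06:45-08:00, 08:15-11:15, 13:00-13:30, 13:45-15:15

First set merges to 06:45-08:00, 08:15-12:00, 13:00-15:15.
06:45-08:00 overlaps B on 06:45-08:00.
08:15-12:00 overlaps B on 08:15-11:15.
13:00-15:15 overlaps B on 13:00-13:30, 13:45-15:15.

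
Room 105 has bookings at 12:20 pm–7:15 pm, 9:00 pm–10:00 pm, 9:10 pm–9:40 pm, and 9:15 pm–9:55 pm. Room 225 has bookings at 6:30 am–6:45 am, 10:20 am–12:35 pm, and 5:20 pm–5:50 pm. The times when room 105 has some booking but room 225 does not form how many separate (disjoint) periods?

A, merged: 12:20 pm–7:15 pm, 9:00 pm–10:00 pm.
A \ B = 12:35 pm–5:20 pm, 5:50 pm–7:15 pm, 9:00 pm–10:00 pm.
That is 3 disjoint pieces.

3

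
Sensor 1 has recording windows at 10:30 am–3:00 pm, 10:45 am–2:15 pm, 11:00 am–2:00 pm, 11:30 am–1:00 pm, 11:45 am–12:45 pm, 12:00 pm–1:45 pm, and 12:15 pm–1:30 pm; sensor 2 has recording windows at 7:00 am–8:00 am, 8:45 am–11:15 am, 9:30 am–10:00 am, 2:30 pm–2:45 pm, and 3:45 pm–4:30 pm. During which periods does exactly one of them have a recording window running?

7:00 am–8:00 am, 8:45 am–10:30 am, 11:15 am–2:30 pm, 2:45 pm–3:00 pm, 3:45 pm–4:30 pm

First set merges to 10:30 am–3:00 pm.
Second set merges to 7:00 am–8:00 am, 8:45 am–11:15 am, 2:30 pm–2:45 pm, 3:45 pm–4:30 pm.
Only in the first: 11:15 am–2:30 pm, 2:45 pm–3:00 pm.
Only in the second: 7:00 am–8:00 am, 8:45 am–10:30 am, 3:45 pm–4:30 pm.
Together these are the periods covered by exactly one.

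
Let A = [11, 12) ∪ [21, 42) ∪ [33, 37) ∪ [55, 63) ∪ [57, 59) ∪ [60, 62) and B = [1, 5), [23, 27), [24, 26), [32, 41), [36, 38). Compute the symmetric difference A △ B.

[1, 5) ∪ [11, 12) ∪ [21, 23) ∪ [27, 32) ∪ [41, 42) ∪ [55, 63)

First set merges to [11, 12), [21, 42), [55, 63).
Second set merges to [1, 5), [23, 27), [32, 41).
A \ B = [11, 12), [21, 23), [27, 32), [41, 42), [55, 63).
B \ A = [1, 5).
Union of the two gives the symmetric difference.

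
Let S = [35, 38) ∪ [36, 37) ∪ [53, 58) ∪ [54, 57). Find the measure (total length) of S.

8

Merged: [35, 38), [53, 58).
Lengths: 3 + 5 = 8.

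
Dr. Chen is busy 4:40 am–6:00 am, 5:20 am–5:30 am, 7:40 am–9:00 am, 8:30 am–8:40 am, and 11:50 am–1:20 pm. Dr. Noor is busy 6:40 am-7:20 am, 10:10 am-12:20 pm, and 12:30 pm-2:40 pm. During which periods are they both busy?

Merge the first list: 4:40 am–6:00 am, 7:40 am–9:00 am, 11:50 am–1:20 pm.
4:40 am–6:00 am falls entirely outside B.
7:40 am–9:00 am falls entirely outside B.
11:50 am–1:20 pm overlaps B on 11:50 am–12:20 pm, 12:30 pm–1:20 pm.

11:50 am–12:20 pm, 12:30 pm–1:20 pm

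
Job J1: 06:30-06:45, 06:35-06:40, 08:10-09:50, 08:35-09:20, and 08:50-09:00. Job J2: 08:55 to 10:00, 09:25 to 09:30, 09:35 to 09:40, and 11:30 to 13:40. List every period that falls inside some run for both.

First set merges to 06:30–06:45, 08:10–09:50.
Second set merges to 08:55–10:00, 11:30–13:40.
06:30–06:45 meets no B interval.
08:10–09:50 ∩ B → 08:55–09:50.

08:55–09:50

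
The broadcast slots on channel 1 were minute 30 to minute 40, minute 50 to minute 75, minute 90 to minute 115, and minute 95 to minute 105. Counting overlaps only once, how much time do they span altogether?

Merged: minute 30 to minute 40, minute 50 to minute 75, minute 90 to minute 115.
Lengths: 10 minutes + 25 minutes + 25 minutes = 60 minutes.

60 minutes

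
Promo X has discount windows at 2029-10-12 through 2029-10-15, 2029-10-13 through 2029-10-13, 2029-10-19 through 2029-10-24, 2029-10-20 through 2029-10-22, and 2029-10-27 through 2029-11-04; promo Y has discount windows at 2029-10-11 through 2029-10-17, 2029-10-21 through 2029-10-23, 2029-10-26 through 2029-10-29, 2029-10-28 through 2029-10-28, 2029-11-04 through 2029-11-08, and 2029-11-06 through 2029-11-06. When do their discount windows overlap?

First set merges to 2029-10-12 through 2029-10-15, 2029-10-19 through 2029-10-24, 2029-10-27 through 2029-11-04.
Second set merges to 2029-10-11 through 2029-10-17, 2029-10-21 through 2029-10-23, 2029-10-26 through 2029-10-29, 2029-11-04 through 2029-11-08.
2029-10-12 through 2029-10-15 overlaps B on 2029-10-12 through 2029-10-15.
2029-10-19 through 2029-10-24 overlaps B on 2029-10-21 through 2029-10-23.
2029-10-27 through 2029-11-04 overlaps B on 2029-10-27 through 2029-10-29, 2029-11-04 through 2029-11-04.

2029-10-12 through 2029-10-15, 2029-10-21 through 2029-10-23, 2029-10-27 through 2029-10-29, 2029-11-04 through 2029-11-04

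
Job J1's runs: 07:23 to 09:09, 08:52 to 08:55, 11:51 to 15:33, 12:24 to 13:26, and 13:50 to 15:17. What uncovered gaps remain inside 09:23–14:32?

Covered (merged): 07:23-09:09, 11:51-15:33.
Complement within 09:23-14:32: 09:23-11:51.

09:23-11:51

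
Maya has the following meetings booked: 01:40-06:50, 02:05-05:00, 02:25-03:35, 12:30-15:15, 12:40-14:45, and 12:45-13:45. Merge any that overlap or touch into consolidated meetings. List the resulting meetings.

01:40-06:50, 12:30-15:15

02:05-05:00 overlaps/touches 01:40-06:50 → extend to 01:40-06:50.
02:25-03:35 overlaps/touches 01:40-06:50 → extend to 01:40-06:50.
12:30-15:15 is disjoint → start new block.
12:40-14:45 overlaps/touches 12:30-15:15 → extend to 12:30-15:15.
12:45-13:45 overlaps/touches 12:30-15:15 → extend to 12:30-15:15.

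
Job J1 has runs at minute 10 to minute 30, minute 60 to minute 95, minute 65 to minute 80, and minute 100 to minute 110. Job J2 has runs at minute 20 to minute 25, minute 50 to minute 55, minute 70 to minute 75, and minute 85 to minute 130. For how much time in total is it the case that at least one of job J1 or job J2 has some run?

95 minutes

Merge the first list: minute 10 to minute 30, minute 60 to minute 95, minute 100 to minute 110.
A ∪ B = minute 10 to minute 30, minute 50 to minute 55, minute 60 to minute 130.
Total: 20 minutes + 5 minutes + 70 minutes = 95 minutes.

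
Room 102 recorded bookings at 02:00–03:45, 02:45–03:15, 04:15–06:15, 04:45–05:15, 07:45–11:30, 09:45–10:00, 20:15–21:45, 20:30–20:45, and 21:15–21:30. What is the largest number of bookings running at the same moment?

Sweep endpoints in order; track running count of active intervals.
Peak of 2 reached at 02:45.

2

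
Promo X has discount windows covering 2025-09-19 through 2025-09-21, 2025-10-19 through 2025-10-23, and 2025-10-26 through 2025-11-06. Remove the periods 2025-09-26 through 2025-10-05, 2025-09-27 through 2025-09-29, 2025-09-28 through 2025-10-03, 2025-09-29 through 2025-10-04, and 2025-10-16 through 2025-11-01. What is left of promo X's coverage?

Merge the second list: 2025-09-26 through 2025-10-05, 2025-10-16 through 2025-11-01.
2025-09-19 through 2025-09-21: nothing removed.
2025-10-19 through 2025-10-23: entirely removed.
2025-10-26 through 2025-11-06 \ B = 2025-11-02 through 2025-11-06.

2025-09-19 through 2025-09-21, 2025-11-02 through 2025-11-06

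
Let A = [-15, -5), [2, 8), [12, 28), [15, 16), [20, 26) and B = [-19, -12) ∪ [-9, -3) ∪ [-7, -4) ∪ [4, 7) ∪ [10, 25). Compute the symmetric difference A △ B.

[-19, -15) ∪ [-12, -9) ∪ [-5, -3) ∪ [2, 4) ∪ [7, 8) ∪ [10, 12) ∪ [25, 28)

A, merged: [-15, -5), [2, 8), [12, 28).
B, merged: [-19, -12), [-9, -3), [4, 7), [10, 25).
Only in the first: [-12, -9), [2, 4), [7, 8), [25, 28).
Only in the second: [-19, -15), [-5, -3), [10, 12).
Together these are the periods covered by exactly one.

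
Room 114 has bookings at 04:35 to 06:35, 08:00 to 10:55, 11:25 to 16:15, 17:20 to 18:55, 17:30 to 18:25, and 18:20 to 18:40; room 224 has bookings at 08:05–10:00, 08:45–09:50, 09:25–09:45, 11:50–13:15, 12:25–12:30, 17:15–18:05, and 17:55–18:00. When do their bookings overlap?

A, merged: 04:35–06:35, 08:00–10:55, 11:25–16:15, 17:20–18:55.
B, merged: 08:05–10:00, 11:50–13:15, 17:15–18:05.
04:35–06:35: no overlap with the second set.
08:00–10:55 meets the second set on 08:05–10:00.
11:25–16:15 meets the second set on 11:50–13:15.
17:20–18:55 meets the second set on 17:20–18:05.

08:05–10:00, 11:50–13:15, 17:20–18:05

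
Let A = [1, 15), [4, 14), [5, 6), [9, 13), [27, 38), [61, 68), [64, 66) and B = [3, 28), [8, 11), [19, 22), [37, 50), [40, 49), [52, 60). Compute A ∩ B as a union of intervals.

[3, 15) ∪ [27, 28) ∪ [37, 38)

A, merged: [1, 15), [27, 38), [61, 68).
B, merged: [3, 28), [37, 50), [52, 60).
[1, 15) ∩ B → [3, 15).
[27, 38) ∩ B → [27, 28), [37, 38).
[61, 68) meets no B interval.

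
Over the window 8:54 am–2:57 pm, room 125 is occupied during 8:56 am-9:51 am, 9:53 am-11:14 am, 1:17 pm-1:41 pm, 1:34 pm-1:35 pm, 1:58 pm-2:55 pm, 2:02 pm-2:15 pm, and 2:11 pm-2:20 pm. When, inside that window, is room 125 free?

After merging, the occupied span is 8:56 am-9:51 am, 9:53 am-11:14 am, 1:17 pm-1:41 pm, 1:58 pm-2:55 pm.
Gaps within 8:54 am-2:57 pm: 8:54 am-8:56 am, 9:51 am-9:53 am, 11:14 am-1:17 pm, 1:41 pm-1:58 pm, 2:55 pm-2:57 pm.

8:54 am-8:56 am, 9:51 am-9:53 am, 11:14 am-1:17 pm, 1:41 pm-1:58 pm, 2:55 pm-2:57 pm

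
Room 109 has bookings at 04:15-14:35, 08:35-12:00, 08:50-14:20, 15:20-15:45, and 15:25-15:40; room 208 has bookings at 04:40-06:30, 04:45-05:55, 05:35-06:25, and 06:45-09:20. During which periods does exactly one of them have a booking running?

04:15–04:40, 06:30–06:45, 09:20–14:35, 15:20–15:45

A, merged: 04:15–14:35, 15:20–15:45.
B, merged: 04:40–06:30, 06:45–09:20.
Only in the first: 04:15–04:40, 06:30–06:45, 09:20–14:35, 15:20–15:45.
Only in the second: none.
Together these are the periods covered by exactly one.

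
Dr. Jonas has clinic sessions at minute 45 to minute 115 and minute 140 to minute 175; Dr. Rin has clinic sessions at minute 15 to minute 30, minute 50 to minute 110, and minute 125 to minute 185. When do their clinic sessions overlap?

minute 45 to minute 115 overlaps B on minute 50 to minute 110.
minute 140 to minute 175 overlaps B on minute 140 to minute 175.

minute 50 to minute 110, minute 140 to minute 175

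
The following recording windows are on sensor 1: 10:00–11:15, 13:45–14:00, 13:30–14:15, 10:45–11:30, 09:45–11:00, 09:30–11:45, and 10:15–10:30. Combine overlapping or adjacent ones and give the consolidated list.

Sort by start: 09:30–11:45, 09:45–11:00, 10:00–11:15, 10:15–10:30, 10:45–11:30, 13:30–14:15, 13:45–14:00.
09:45–11:00 overlaps/touches 09:30–11:45 → extend to 09:30–11:45.
10:00–11:15 overlaps/touches 09:30–11:45 → extend to 09:30–11:45.
10:15–10:30 overlaps/touches 09:30–11:45 → extend to 09:30–11:45.
10:45–11:30 overlaps/touches 09:30–11:45 → extend to 09:30–11:45.
13:30–14:15 is disjoint → start new block.
13:45–14:00 overlaps/touches 13:30–14:15 → extend to 13:30–14:15.

09:30–11:45, 13:30–14:15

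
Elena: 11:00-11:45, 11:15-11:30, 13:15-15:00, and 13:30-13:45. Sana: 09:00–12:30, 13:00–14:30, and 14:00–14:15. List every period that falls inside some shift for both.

11:00–11:45, 13:15–14:30

First set merges to 11:00–11:45, 13:15–15:00.
Second set merges to 09:00–12:30, 13:00–14:30.
11:00–11:45 overlaps B on 11:00–11:45.
13:15–15:00 overlaps B on 13:15–14:30.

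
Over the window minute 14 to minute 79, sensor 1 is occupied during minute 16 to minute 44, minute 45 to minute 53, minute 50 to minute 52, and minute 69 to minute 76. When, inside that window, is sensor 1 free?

minute 14 to minute 16, minute 44 to minute 45, minute 53 to minute 69, minute 76 to minute 79

After merging, the occupied span is minute 16 to minute 44, minute 45 to minute 53, minute 69 to minute 76.
Uncovered inside minute 14 to minute 79: minute 14 to minute 16, minute 44 to minute 45, minute 53 to minute 69, minute 76 to minute 79.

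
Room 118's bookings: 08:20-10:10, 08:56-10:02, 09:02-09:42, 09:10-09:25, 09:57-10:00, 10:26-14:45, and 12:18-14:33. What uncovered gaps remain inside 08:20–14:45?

Covered (merged): 08:20–10:10, 10:26–14:45.
Uncovered inside 08:20–14:45: 10:10–10:26.

10:10–10:26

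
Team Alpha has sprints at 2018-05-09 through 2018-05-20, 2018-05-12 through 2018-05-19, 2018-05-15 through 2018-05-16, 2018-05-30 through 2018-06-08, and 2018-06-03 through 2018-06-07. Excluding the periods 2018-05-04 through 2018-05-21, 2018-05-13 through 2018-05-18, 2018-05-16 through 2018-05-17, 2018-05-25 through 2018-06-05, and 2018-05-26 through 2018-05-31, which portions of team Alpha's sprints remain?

2018-06-06 through 2018-06-08

First set merges to 2018-05-09 through 2018-05-20, 2018-05-30 through 2018-06-08.
Second set merges to 2018-05-04 through 2018-05-21, 2018-05-25 through 2018-06-05.
2018-05-09 through 2018-05-20 lies entirely inside B → drops out.
2018-05-30 through 2018-06-08 with B removed leaves 2018-06-06 through 2018-06-08.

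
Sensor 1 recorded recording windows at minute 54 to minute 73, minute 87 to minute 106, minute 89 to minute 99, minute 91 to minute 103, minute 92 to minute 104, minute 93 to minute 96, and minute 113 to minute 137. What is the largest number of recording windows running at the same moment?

At minute 93, 5 of the intervals are simultaneously active.
No point has more.

5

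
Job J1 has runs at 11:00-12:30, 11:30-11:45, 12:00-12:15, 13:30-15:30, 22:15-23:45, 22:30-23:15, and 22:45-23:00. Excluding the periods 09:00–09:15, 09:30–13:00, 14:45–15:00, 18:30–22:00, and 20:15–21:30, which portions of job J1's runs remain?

13:30–14:45, 15:00–15:30, 22:15–23:45

First set merges to 11:00–12:30, 13:30–15:30, 22:15–23:45.
Second set merges to 09:00–09:15, 09:30–13:00, 14:45–15:00, 18:30–22:00.
11:00–12:30: entirely removed.
13:30–15:30 \ B = 13:30–14:45, 15:00–15:30.
22:15–23:45: nothing removed.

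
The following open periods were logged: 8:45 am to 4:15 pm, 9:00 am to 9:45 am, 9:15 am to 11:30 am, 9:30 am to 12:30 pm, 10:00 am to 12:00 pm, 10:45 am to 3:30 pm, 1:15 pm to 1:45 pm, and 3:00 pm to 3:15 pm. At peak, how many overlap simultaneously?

5

Walk the sorted start/end points keeping a running depth.
The depth first hits 5 at 10:45 am.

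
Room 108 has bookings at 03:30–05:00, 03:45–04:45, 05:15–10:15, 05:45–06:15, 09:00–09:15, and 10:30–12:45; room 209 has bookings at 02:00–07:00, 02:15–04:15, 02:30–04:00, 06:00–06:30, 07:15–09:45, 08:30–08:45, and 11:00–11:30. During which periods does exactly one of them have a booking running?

02:00-03:30, 05:00-05:15, 07:00-07:15, 09:45-10:15, 10:30-11:00, 11:30-12:45

First set merges to 03:30-05:00, 05:15-10:15, 10:30-12:45.
Second set merges to 02:00-07:00, 07:15-09:45, 11:00-11:30.
Only in the first: 07:00-07:15, 09:45-10:15, 10:30-11:00, 11:30-12:45.
Only in the second: 02:00-03:30, 05:00-05:15.
Together these are the periods covered by exactly one.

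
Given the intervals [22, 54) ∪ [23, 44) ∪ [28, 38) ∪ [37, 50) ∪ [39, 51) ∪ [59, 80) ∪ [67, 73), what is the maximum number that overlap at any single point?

4

Walk the sorted start/end points keeping a running depth.
The depth first hits 4 at 37.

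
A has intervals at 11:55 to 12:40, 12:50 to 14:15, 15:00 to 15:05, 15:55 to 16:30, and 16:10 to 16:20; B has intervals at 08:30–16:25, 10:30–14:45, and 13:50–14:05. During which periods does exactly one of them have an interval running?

A, merged: 11:55–12:40, 12:50–14:15, 15:00–15:05, 15:55–16:30.
B, merged: 08:30–16:25.
Only in the first: 16:25–16:30.
Only in the second: 08:30–11:55, 12:40–12:50, 14:15–15:00, 15:05–15:55.
Together these are the periods covered by exactly one.

08:30–11:55, 12:40–12:50, 14:15–15:00, 15:05–15:55, 16:25–16:30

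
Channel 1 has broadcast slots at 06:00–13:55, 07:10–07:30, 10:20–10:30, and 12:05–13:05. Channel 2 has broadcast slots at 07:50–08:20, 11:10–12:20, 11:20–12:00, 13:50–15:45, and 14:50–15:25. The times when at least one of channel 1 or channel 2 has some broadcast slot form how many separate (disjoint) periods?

1

A, merged: 06:00–13:55.
B, merged: 07:50–08:20, 11:10–12:20, 13:50–15:45.
A ∪ B = 06:00–15:45.
That is 1 disjoint piece.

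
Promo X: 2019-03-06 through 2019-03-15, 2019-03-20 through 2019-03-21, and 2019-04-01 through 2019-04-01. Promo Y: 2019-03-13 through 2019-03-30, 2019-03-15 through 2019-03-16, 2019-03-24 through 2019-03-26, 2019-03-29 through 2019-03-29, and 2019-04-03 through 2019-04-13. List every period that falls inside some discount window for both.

Merge the second list: 2019-03-13 through 2019-03-30, 2019-04-03 through 2019-04-13.
2019-03-06 through 2019-03-15 ∩ B → 2019-03-13 through 2019-03-15.
2019-03-20 through 2019-03-21 ∩ B → 2019-03-20 through 2019-03-21.
2019-04-01 through 2019-04-01 meets no B interval.

2019-03-13 through 2019-03-15, 2019-03-20 through 2019-03-21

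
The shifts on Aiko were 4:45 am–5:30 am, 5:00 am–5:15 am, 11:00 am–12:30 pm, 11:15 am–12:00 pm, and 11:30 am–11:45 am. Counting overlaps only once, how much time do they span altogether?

2 h 15 min

Merged: 4:45 am-5:30 am, 11:00 am-12:30 pm.
Lengths: 45 min + 1 h 30 min = 2 h 15 min.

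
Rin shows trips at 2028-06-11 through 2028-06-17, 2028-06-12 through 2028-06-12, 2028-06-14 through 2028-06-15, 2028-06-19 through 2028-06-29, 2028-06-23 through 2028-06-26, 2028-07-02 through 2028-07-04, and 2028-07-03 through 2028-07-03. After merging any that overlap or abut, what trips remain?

2028-06-11 through 2028-06-17, 2028-06-19 through 2028-06-29, 2028-07-02 through 2028-07-04

2028-06-12 through 2028-06-12 overlaps/touches 2028-06-11 through 2028-06-17 → extend to 2028-06-11 through 2028-06-17.
2028-06-14 through 2028-06-15 overlaps/touches 2028-06-11 through 2028-06-17 → extend to 2028-06-11 through 2028-06-17.
2028-06-19 through 2028-06-29 is disjoint → start new block.
2028-06-23 through 2028-06-26 overlaps/touches 2028-06-19 through 2028-06-29 → extend to 2028-06-19 through 2028-06-29.
2028-07-02 through 2028-07-04 is disjoint → start new block.
2028-07-03 through 2028-07-03 overlaps/touches 2028-07-02 through 2028-07-04 → extend to 2028-07-02 through 2028-07-04.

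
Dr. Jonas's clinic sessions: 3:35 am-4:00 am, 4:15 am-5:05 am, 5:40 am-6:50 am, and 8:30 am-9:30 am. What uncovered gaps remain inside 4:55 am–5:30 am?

Covered (merged): 3:35 am-4:00 am, 4:15 am-5:05 am, 5:40 am-6:50 am, 8:30 am-9:30 am.
Uncovered inside 4:55 am-5:30 am: 5:05 am-5:30 am.

5:05 am-5:30 am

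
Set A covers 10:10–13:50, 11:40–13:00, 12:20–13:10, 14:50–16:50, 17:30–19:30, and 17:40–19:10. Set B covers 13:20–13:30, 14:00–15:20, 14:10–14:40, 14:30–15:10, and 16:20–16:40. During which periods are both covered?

13:20–13:30, 14:50–15:20, 16:20–16:40

A, merged: 10:10–13:50, 14:50–16:50, 17:30–19:30.
B, merged: 13:20–13:30, 14:00–15:20, 16:20–16:40.
10:10–13:50 ∩ B → 13:20–13:30.
14:50–16:50 ∩ B → 14:50–15:20, 16:20–16:40.
17:30–19:30 meets no B interval.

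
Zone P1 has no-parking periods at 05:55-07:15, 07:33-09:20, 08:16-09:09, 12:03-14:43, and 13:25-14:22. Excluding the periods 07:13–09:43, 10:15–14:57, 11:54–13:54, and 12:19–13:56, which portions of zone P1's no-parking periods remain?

First set merges to 05:55-07:15, 07:33-09:20, 12:03-14:43.
Second set merges to 07:13-09:43, 10:15-14:57.
05:55-07:15 minus B → 05:55-07:13.
07:33-09:20: fully covered by B → removed.
12:03-14:43: fully covered by B → removed.

05:55-07:13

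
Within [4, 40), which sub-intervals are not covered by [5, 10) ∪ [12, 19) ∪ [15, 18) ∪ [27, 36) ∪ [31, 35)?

[4, 5) ∪ [10, 12) ∪ [19, 27) ∪ [36, 40)

After merging, the occupied span is [5, 10), [12, 19), [27, 36).
Uncovered inside [4, 40): [4, 5), [10, 12), [19, 27), [36, 40).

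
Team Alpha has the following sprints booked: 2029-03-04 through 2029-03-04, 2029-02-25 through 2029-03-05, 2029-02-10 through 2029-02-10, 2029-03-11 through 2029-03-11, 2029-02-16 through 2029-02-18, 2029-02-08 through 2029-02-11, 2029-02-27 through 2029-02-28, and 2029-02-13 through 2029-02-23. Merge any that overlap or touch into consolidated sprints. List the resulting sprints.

Sort by start: 2029-02-08 through 2029-02-11, 2029-02-10 through 2029-02-10, 2029-02-13 through 2029-02-23, 2029-02-16 through 2029-02-18, 2029-02-25 through 2029-03-05, 2029-02-27 through 2029-02-28, 2029-03-04 through 2029-03-04, 2029-03-11 through 2029-03-11.
2029-02-10 through 2029-02-10 overlaps/touches 2029-02-08 through 2029-02-11 → extend to 2029-02-08 through 2029-02-11.
2029-02-13 through 2029-02-23 is disjoint → start new block.
2029-02-16 through 2029-02-18 overlaps/touches 2029-02-13 through 2029-02-23 → extend to 2029-02-13 through 2029-02-23.
2029-02-25 through 2029-03-05 is disjoint → start new block.
2029-02-27 through 2029-02-28 overlaps/touches 2029-02-25 through 2029-03-05 → extend to 2029-02-25 through 2029-03-05.
2029-03-04 through 2029-03-04 overlaps/touches 2029-02-25 through 2029-03-05 → extend to 2029-02-25 through 2029-03-05.
2029-03-11 through 2029-03-11 is disjoint → start new block.

2029-02-08 through 2029-02-11, 2029-02-13 through 2029-02-23, 2029-02-25 through 2029-03-05, 2029-03-11 through 2029-03-11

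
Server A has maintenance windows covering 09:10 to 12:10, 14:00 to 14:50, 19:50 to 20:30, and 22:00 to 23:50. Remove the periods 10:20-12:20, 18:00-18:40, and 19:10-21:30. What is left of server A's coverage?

09:10–10:20, 14:00–14:50, 22:00–23:50

09:10–12:10 minus B → 09:10–10:20.
14:00–14:50: no B overlap → unchanged.
19:50–20:30: fully covered by B → removed.
22:00–23:50: no B overlap → unchanged.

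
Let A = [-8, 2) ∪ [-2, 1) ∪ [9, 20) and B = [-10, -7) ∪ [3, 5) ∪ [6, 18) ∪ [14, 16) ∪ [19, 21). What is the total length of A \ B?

10

Merge the first list: [-8, 2), [9, 20).
Merge the second list: [-10, -7), [3, 5), [6, 18), [19, 21).
A \ B = [-7, 2), [18, 19).
Total: 9 + 1 = 10.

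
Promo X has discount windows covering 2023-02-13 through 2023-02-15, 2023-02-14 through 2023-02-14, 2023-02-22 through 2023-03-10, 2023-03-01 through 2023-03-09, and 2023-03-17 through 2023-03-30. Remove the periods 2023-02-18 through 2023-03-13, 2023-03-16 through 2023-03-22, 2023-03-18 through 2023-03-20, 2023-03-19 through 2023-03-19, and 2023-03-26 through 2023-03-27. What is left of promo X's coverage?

First set merges to 2023-02-13 through 2023-02-15, 2023-02-22 through 2023-03-10, 2023-03-17 through 2023-03-30.
Second set merges to 2023-02-18 through 2023-03-13, 2023-03-16 through 2023-03-22, 2023-03-26 through 2023-03-27.
2023-02-13 through 2023-02-15: nothing removed.
2023-02-22 through 2023-03-10: entirely removed.
2023-03-17 through 2023-03-30 \ B = 2023-03-23 through 2023-03-25, 2023-03-28 through 2023-03-30.

2023-02-13 through 2023-02-15, 2023-03-23 through 2023-03-25, 2023-03-28 through 2023-03-30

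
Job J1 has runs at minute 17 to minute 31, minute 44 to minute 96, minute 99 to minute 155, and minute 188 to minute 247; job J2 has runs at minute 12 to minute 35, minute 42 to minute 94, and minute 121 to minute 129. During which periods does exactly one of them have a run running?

minute 12 to minute 17, minute 31 to minute 35, minute 42 to minute 44, minute 94 to minute 96, minute 99 to minute 121, minute 129 to minute 155, minute 188 to minute 247

A \ B = minute 94 to minute 96, minute 99 to minute 121, minute 129 to minute 155, minute 188 to minute 247.
B \ A = minute 12 to minute 17, minute 31 to minute 35, minute 42 to minute 44.
Union of the two gives the symmetric difference.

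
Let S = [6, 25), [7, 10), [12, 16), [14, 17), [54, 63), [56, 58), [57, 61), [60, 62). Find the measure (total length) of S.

Merged: [6, 25), [54, 63).
Lengths: 19 + 9 = 28.

28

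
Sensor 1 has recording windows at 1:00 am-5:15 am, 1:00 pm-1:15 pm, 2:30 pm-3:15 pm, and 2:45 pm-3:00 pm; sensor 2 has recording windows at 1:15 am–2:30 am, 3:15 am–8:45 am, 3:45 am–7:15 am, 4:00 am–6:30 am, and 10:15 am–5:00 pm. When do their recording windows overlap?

First set merges to 1:00 am–5:15 am, 1:00 pm–1:15 pm, 2:30 pm–3:15 pm.
Second set merges to 1:15 am–2:30 am, 3:15 am–8:45 am, 10:15 am–5:00 pm.
1:00 am–5:15 am ∩ B → 1:15 am–2:30 am, 3:15 am–5:15 am.
1:00 pm–1:15 pm ∩ B → 1:00 pm–1:15 pm.
2:30 pm–3:15 pm ∩ B → 2:30 pm–3:15 pm.

1:15 am–2:30 am, 3:15 am–5:15 am, 1:00 pm–1:15 pm, 2:30 pm–3:15 pm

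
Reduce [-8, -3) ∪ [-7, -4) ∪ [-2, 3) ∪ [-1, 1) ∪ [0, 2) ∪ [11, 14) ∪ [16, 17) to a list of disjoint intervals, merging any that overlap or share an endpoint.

[-8, -3) ∪ [-2, 3) ∪ [11, 14) ∪ [16, 17)

[-7, -4) overlaps/touches [-8, -3) → extend to [-8, -3).
[-2, 3) is disjoint → start new block.
[-1, 1) overlaps/touches [-2, 3) → extend to [-2, 3).
[0, 2) overlaps/touches [-2, 3) → extend to [-2, 3).
[11, 14) is disjoint → start new block.
[16, 17) is disjoint → start new block.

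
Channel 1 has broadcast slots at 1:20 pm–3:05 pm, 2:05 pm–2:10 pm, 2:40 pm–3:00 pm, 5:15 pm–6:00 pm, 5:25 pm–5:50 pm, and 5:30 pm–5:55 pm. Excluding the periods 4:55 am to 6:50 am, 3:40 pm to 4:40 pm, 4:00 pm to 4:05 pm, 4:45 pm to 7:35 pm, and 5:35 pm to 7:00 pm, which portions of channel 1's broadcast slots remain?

Merge the first list: 1:20 pm–3:05 pm, 5:15 pm–6:00 pm.
Merge the second list: 4:55 am–6:50 am, 3:40 pm–4:40 pm, 4:45 pm–7:35 pm.
1:20 pm–3:05 pm is untouched.
5:15 pm–6:00 pm lies entirely inside B → drops out.

1:20 pm–3:05 pm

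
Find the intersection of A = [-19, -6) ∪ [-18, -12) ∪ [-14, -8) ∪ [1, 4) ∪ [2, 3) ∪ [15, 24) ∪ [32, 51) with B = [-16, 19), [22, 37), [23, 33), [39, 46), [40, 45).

[-16, -6) ∪ [1, 4) ∪ [15, 19) ∪ [22, 24) ∪ [32, 37) ∪ [39, 46)

Merge the first list: [-19, -6), [1, 4), [15, 24), [32, 51).
Merge the second list: [-16, 19), [22, 37), [39, 46).
[-19, -6) overlaps B on [-16, -6).
[1, 4) overlaps B on [1, 4).
[15, 24) overlaps B on [15, 19), [22, 24).
[32, 51) overlaps B on [32, 37), [39, 46).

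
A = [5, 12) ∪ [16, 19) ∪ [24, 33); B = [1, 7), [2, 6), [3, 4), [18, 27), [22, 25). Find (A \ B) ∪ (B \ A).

[1, 5) ∪ [7, 12) ∪ [16, 18) ∪ [19, 24) ∪ [27, 33)

Merge the second list: [1, 7), [18, 27).
Only in the first: [7, 12), [16, 18), [27, 33).
Only in the second: [1, 5), [19, 24).
Together these are the periods covered by exactly one.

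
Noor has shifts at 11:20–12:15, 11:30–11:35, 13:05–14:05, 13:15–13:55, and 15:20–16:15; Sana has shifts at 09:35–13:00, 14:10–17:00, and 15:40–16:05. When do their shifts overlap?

Merge the first list: 11:20-12:15, 13:05-14:05, 15:20-16:15.
Merge the second list: 09:35-13:00, 14:10-17:00.
11:20-12:15 ∩ B → 11:20-12:15.
13:05-14:05 meets no B interval.
15:20-16:15 ∩ B → 15:20-16:15.

11:20-12:15, 15:20-16:15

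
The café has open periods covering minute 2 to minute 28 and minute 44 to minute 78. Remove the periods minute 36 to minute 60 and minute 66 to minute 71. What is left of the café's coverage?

minute 2 to minute 28, minute 60 to minute 66, minute 71 to minute 78

minute 2 to minute 28 is untouched.
minute 44 to minute 78 with B removed leaves minute 60 to minute 66, minute 71 to minute 78.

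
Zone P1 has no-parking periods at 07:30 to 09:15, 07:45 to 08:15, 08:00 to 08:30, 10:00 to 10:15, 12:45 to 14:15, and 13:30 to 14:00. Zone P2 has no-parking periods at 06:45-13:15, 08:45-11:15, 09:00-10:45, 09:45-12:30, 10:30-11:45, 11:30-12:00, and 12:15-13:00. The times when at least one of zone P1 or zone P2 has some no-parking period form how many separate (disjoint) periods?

1

A, merged: 07:30–09:15, 10:00–10:15, 12:45–14:15.
B, merged: 06:45–13:15.
A ∪ B = 06:45–14:15.
That is 1 disjoint piece.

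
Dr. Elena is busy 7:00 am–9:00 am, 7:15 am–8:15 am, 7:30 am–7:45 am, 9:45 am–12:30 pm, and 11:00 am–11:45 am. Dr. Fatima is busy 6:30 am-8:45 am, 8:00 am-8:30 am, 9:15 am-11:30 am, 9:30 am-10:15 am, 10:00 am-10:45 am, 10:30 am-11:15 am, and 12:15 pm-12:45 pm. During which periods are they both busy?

First set merges to 7:00 am-9:00 am, 9:45 am-12:30 pm.
Second set merges to 6:30 am-8:45 am, 9:15 am-11:30 am, 12:15 pm-12:45 pm.
7:00 am-9:00 am meets the second set on 7:00 am-8:45 am.
9:45 am-12:30 pm meets the second set on 9:45 am-11:30 am, 12:15 pm-12:30 pm.

7:00 am-8:45 am, 9:45 am-11:30 am, 12:15 pm-12:30 pm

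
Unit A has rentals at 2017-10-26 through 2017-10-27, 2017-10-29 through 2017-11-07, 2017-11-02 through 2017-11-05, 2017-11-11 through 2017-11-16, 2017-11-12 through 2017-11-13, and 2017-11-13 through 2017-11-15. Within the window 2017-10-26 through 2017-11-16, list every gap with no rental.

After merging, the occupied span is 2017-10-26 through 2017-10-27, 2017-10-29 through 2017-11-07, 2017-11-11 through 2017-11-16.
Uncovered inside 2017-10-26 through 2017-11-16: 2017-10-28 through 2017-10-28, 2017-11-08 through 2017-11-10.

2017-10-28 through 2017-10-28, 2017-11-08 through 2017-11-10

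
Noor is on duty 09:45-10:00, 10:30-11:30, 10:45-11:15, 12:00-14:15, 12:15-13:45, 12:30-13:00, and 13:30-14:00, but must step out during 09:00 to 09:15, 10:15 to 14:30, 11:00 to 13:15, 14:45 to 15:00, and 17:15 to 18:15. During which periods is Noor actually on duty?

09:45–10:00

A, merged: 09:45–10:00, 10:30–11:30, 12:00–14:15.
B, merged: 09:00–09:15, 10:15–14:30, 14:45–15:00, 17:15–18:15.
09:45–10:00: no B overlap → unchanged.
10:30–11:30: fully covered by B → removed.
12:00–14:15: fully covered by B → removed.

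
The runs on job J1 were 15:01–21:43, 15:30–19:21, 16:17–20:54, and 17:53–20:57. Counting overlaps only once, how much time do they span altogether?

Merged: 15:01–21:43.
Length: 6 h 42 min.

6 h 42 min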